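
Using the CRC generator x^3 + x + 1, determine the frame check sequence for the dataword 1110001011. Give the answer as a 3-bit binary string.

Append 3 zeros: 1110001011000. Divide by 1011 (XOR where the leading bit is 1):
  pos 0: 1110 XOR 1011 = 0101
  pos 1: 1010 XOR 1011 = 0001
  pos 4: 1010 XOR 1011 = 0001
  pos 7: 1110 XOR 1011 = 0101
  pos 8: 1010 XOR 1011 = 0001
Remainder (last 3 bits) = 010. This is the CRC / FCS.

010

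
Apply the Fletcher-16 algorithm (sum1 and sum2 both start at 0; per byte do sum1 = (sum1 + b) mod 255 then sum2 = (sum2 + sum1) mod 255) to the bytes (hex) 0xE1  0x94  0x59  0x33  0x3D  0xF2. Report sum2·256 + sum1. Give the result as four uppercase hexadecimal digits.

9E33

Running sums (mod 255):
  after byte 0 (0xE1): sum1=225, sum2=225
  after byte 1 (0x94): sum1=118, sum2=88
  after byte 2 (0x59): sum1=207, sum2=40
  after byte 3 (0x33): sum1=3, sum2=43
  after byte 4 (0x3D): sum1=64, sum2=107
  after byte 5 (0xF2): sum1=51, sum2=158
Checksum = sum2·256 + sum1 = 158·256 + 51 = 40499 = 0x9E33.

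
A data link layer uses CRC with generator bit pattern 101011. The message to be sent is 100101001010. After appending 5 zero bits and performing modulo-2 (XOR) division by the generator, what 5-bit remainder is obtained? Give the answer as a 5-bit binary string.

01000

Append 5 zeros: 10010100101000000. Divide by 101011 (XOR where the leading bit is 1):
  pos 0: 100101 XOR 101011 = 001110
  pos 2: 111000 XOR 101011 = 010011
  pos 3: 100111 XOR 101011 = 001100
  pos 5: 110001 XOR 101011 = 011010
  pos 6: 110100 XOR 101011 = 011111
  pos 7: 111110 XOR 101011 = 010101
  pos 8: 101010 XOR 101011 = 000001
Remainder (last 5 bits) = 01000. This is the CRC / FCS.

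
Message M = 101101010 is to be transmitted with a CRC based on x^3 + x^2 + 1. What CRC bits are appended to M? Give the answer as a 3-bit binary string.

Append 3 zeros: 101101010000. Divide by 1101 (XOR where the leading bit is 1):
  pos 0: 1011 XOR 1101 = 0110
  pos 1: 1100 XOR 1101 = 0001
  pos 4: 1101 XOR 1101 = 0000
Remainder (last 3 bits) = 000. This is the CRC / FCS.

000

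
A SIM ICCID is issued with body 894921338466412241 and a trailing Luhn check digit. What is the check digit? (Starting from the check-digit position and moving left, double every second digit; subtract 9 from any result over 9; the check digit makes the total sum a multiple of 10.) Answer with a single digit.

4

Partial digits right→left: 1 4 2 2 1 4 6 6 4 8 3 3 1 2 9 4 9 8
Double every second digit counting from the check-digit position (so the 1st, 3rd, 5th, ... of the partial from the right).
  doubled (with −9 where >9): 2 4 2 3 8 6 2 9 9 → sum 45
  kept as-is: 4 2 4 6 8 3 2 4 8 → sum 41
Total = 45 + 41 = 86.
Check digit = (10 − (86 mod 10)) mod 10 = 4.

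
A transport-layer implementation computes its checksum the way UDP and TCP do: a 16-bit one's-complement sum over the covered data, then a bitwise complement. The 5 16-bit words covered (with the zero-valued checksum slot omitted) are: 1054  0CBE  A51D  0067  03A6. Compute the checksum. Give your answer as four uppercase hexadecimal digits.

One's-complement addition (fold any carry out of bit 15 back into bit 0):
  0x1054 + 0x0CBE = 0x01D12
  0x1D12 + 0xA51D = 0x0C22F
  0xC22F + 0x0067 = 0x0C296
  0xC296 + 0x03A6 = 0x0C63C
One's-complement sum = 0xC63C.
Checksum = ~0xC63C & 0xFFFF = 0x39C3.

39C3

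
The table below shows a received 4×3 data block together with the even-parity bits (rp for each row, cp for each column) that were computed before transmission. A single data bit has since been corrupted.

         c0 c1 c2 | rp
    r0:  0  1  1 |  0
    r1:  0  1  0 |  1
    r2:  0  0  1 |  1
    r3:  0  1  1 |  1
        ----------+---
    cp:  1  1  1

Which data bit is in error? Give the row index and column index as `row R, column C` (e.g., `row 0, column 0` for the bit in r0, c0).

Recompute each row's even parity and compare to rp:
  r0: data parity 0, sent rp 0 → ok
  r1: data parity 1, sent rp 1 → ok
  r2: data parity 1, sent rp 1 → ok
  r3: data parity 0, sent rp 1 → mismatch
Recompute each column's even parity and compare to cp:
  c0: data parity 0, sent cp 1 → mismatch
  c1: data parity 1, sent cp 1 → ok
  c2: data parity 1, sent cp 1 → ok
Exactly one row (r3) and one column (c0) fail → the flipped bit is at their intersection.

row 3, column 0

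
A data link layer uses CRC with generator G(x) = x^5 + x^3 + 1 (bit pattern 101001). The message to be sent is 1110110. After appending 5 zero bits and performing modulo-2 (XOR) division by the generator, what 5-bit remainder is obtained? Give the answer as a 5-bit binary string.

Append 5 zeros: 111011000000. Divide by 101001 (XOR where the leading bit is 1):
  pos 0: 111011 XOR 101001 = 010010
  pos 1: 100100 XOR 101001 = 001101
  pos 3: 110100 XOR 101001 = 011101
  pos 4: 111010 XOR 101001 = 010011
  pos 5: 100110 XOR 101001 = 001111
Remainder (last 5 bits) = 11110. This is the CRC / FCS.

11110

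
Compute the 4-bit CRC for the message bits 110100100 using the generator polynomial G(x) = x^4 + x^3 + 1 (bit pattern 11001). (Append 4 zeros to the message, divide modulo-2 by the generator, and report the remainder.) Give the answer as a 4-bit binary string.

0100

Append 4 zeros: 1101001000000. Divide by 11001 (XOR where the leading bit is 1):
  pos 0: 11010 XOR 11001 = 00011
  pos 3: 11010 XOR 11001 = 00011
  pos 6: 11000 XOR 11001 = 00001
Remainder (last 4 bits) = 0100. This is the CRC / FCS.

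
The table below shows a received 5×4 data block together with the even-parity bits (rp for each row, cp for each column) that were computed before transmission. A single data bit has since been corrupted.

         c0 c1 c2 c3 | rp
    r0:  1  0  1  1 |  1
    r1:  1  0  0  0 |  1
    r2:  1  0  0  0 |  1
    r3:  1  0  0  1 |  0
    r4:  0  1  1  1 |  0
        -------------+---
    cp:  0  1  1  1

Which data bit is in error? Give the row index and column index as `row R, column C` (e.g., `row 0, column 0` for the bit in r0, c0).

row 4, column 2

Recompute each row's even parity and compare to rp:
  r0: data parity 1, sent rp 1 → ok
  r1: data parity 1, sent rp 1 → ok
  r2: data parity 1, sent rp 1 → ok
  r3: data parity 0, sent rp 0 → ok
  r4: data parity 1, sent rp 0 → mismatch
Recompute each column's even parity and compare to cp:
  c0: data parity 0, sent cp 0 → ok
  c1: data parity 1, sent cp 1 → ok
  c2: data parity 0, sent cp 1 → mismatch
  c3: data parity 1, sent cp 1 → ok
Exactly one row (r4) and one column (c2) fail → the flipped bit is at their intersection.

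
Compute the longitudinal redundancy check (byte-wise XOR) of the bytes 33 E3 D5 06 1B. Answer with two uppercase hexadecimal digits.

18

XOR the bytes together:
  start with 0x33
  0x33 ⊕ 0xE3 = 0xD0
  0xD0 ⊕ 0xD5 = 0x05
  0x05 ⊕ 0x06 = 0x03
  0x03 ⊕ 0x1B = 0x18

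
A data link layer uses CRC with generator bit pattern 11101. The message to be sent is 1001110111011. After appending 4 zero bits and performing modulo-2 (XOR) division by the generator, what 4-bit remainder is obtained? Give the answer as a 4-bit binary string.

Append 4 zeros: 10011101110110000. Divide by 11101 (XOR where the leading bit is 1):
  pos 0: 10011 XOR 11101 = 01110
  pos 1: 11101 XOR 11101 = 00000
  pos 7: 11101 XOR 11101 = 00000
  pos 12: 10000 XOR 11101 = 01101
Remainder (last 4 bits) = 1101. This is the CRC / FCS.

1101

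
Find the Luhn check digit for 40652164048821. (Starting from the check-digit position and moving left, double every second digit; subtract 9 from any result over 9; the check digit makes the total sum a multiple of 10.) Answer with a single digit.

Partial digits right→left: 1 2 8 8 4 0 4 6 1 2 5 6 0 4
Double every second digit counting from the check-digit position (so the 1st, 3rd, 5th, ... of the partial from the right).
  doubled (with −9 where >9): 2 7 8 8 2 1 0 → sum 28
  kept as-is: 2 8 0 6 2 6 4 → sum 28
Total = 28 + 28 = 56.
Check digit = (10 − (56 mod 10)) mod 10 = 4.

4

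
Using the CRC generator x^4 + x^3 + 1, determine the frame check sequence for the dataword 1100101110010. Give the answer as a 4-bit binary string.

1010

Append 4 zeros: 11001011100100000. Divide by 11001 (XOR where the leading bit is 1):
  pos 0: 11001 XOR 11001 = 00000
  pos 6: 11100 XOR 11001 = 00101
  pos 8: 10110 XOR 11001 = 01111
  pos 9: 11110 XOR 11001 = 00111
  pos 11: 11100 XOR 11001 = 00101
Remainder (last 4 bits) = 1010. This is the CRC / FCS.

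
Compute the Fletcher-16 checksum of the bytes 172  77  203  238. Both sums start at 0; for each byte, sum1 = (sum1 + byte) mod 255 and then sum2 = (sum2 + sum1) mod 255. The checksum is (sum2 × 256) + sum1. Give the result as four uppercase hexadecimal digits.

21B4

Running sums (mod 255):
  after byte 0 (172): sum1=172, sum2=172
  after byte 1 (77): sum1=249, sum2=166
  after byte 2 (203): sum1=197, sum2=108
  after byte 3 (238): sum1=180, sum2=33
Checksum = sum2·256 + sum1 = 33·256 + 180 = 8628 = 0x21B4.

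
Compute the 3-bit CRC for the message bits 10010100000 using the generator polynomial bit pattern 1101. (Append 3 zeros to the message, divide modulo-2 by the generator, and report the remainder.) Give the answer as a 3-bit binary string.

001

Append 3 zeros: 10010100000000. Divide by 1101 (XOR where the leading bit is 1):
  pos 0: 1001 XOR 1101 = 0100
  pos 1: 1000 XOR 1101 = 0101
  pos 2: 1011 XOR 1101 = 0110
  pos 3: 1100 XOR 1101 = 0001
  pos 6: 1000 XOR 1101 = 0101
  pos 7: 1010 XOR 1101 = 0111
  pos 8: 1110 XOR 1101 = 0011
  pos 10: 1100 XOR 1101 = 0001
Remainder (last 3 bits) = 001. This is the CRC / FCS.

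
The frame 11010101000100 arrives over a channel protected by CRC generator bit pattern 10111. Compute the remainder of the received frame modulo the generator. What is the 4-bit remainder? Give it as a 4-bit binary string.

Modulo-2 division of 11010101000100 by 10111:
  pos 0: 11010 XOR 10111 = 01101
  pos 1: 11011 XOR 10111 = 01100
  pos 2: 11000 XOR 10111 = 01111
  pos 3: 11111 XOR 10111 = 01000
  pos 4: 10000 XOR 10111 = 00111
  pos 6: 11100 XOR 10111 = 01011
  pos 7: 10111 XOR 10111 = 00000
Remainder = 0000 (zero — the frame passes the CRC check).

0000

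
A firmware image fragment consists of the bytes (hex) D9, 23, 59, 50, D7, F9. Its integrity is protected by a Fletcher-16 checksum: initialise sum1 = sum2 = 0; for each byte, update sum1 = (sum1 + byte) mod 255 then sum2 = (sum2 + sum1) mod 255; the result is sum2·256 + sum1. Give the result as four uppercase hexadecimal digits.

CA78

Running sums (mod 255):
  after byte 0 (D9): sum1=217, sum2=217
  after byte 1 (23): sum1=252, sum2=214
  after byte 2 (59): sum1=86, sum2=45
  after byte 3 (50): sum1=166, sum2=211
  after byte 4 (D7): sum1=126, sum2=82
  after byte 5 (F9): sum1=120, sum2=202
Checksum = sum2·256 + sum1 = 202·256 + 120 = 51832 = 0xCA78.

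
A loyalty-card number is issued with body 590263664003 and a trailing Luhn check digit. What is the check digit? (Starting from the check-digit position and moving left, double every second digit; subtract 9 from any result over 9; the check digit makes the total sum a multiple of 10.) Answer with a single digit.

Partial digits right→left: 3 0 0 4 6 6 3 6 2 0 9 5
Double every second digit counting from the check-digit position (so the 1st, 3rd, 5th, ... of the partial from the right).
  doubled (with −9 where >9): 6 0 3 6 4 9 → sum 28
  kept as-is: 0 4 6 6 0 5 → sum 21
Total = 28 + 21 = 49.
Check digit = (10 − (49 mod 10)) mod 10 = 1.

1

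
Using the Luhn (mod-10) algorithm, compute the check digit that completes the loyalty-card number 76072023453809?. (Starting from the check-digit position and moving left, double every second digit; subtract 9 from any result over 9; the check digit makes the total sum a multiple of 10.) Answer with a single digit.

Partial digits right→left: 9 0 8 3 5 4 3 2 0 2 7 0 6 7
Double every second digit counting from the check-digit position (so the 1st, 3rd, 5th, ... of the partial from the right).
  doubled (with −9 where >9): 9 7 1 6 0 5 3 → sum 31
  kept as-is: 0 3 4 2 2 0 7 → sum 18
Total = 31 + 18 = 49.
Check digit = (10 − (49 mod 10)) mod 10 = 1.

1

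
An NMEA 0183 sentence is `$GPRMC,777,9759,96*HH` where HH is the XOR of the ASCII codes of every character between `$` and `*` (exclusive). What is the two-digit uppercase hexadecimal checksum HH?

XOR the ASCII codes of the payload characters:
  'G' = 0x47 → acc = 0x47
  'P' = 0x50 → acc = 0x17
  'R' = 0x52 → acc = 0x45
  'M' = 0x4D → acc = 0x08
  'C' = 0x43 → acc = 0x4B
  ',' = 0x2C → acc = 0x67
  '7' = 0x37 → acc = 0x50
  '7' = 0x37 → acc = 0x67
  '7' = 0x37 → acc = 0x50
  ',' = 0x2C → acc = 0x7C
  '9' = 0x39 → acc = 0x45
  '7' = 0x37 → acc = 0x72
  '5' = 0x35 → acc = 0x47
  '9' = 0x39 → acc = 0x7E
  ',' = 0x2C → acc = 0x52
  '9' = 0x39 → acc = 0x6B
  '6' = 0x36 → acc = 0x5D
Checksum = 0x5D.

5D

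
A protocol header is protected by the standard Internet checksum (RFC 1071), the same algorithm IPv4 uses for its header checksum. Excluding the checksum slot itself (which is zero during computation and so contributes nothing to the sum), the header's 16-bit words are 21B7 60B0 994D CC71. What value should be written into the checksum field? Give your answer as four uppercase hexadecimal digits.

One's-complement addition (fold any carry out of bit 15 back into bit 0):
  0x21B7 + 0x60B0 = 0x08267
  0x8267 + 0x994D = 0x11BB4 → wrap carry → 0x1BB5
  0x1BB5 + 0xCC71 = 0x0E826
One's-complement sum = 0xE826.
Checksum = ~0xE826 & 0xFFFF = 0x17D9.

17D9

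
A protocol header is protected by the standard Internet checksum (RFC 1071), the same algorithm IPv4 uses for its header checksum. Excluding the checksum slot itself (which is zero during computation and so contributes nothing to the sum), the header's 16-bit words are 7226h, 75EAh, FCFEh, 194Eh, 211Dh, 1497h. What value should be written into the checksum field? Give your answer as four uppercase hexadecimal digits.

CBED

One's-complement addition (fold any carry out of bit 15 back into bit 0):
  0x7226 + 0x75EA = 0x0E810
  0xE810 + 0xFCFE = 0x1E50E → wrap carry → 0xE50F
  0xE50F + 0x194E = 0x0FE5D
  0xFE5D + 0x211D = 0x11F7A → wrap carry → 0x1F7B
  0x1F7B + 0x1497 = 0x03412
One's-complement sum = 0x3412.
Checksum = ~0x3412 & 0xFFFF = 0xCBED.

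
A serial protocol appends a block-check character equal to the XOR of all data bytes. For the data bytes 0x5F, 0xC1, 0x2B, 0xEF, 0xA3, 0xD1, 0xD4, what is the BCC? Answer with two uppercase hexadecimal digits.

FC

XOR the bytes together:
  start with 0x5F
  0x5F ⊕ 0xC1 = 0x9E
  0x9E ⊕ 0x2B = 0xB5
  0xB5 ⊕ 0xEF = 0x5A
  0x5A ⊕ 0xA3 = 0xF9
  0xF9 ⊕ 0xD1 = 0x28
  0x28 ⊕ 0xD4 = 0xFC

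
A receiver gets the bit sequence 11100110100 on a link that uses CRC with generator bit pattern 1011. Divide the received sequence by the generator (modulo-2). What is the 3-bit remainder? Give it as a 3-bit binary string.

000

Modulo-2 division of 11100110100 by 1011:
  pos 0: 1110 XOR 1011 = 0101
  pos 1: 1010 XOR 1011 = 0001
  pos 4: 1110 XOR 1011 = 0101
  pos 5: 1011 XOR 1011 = 0000
Remainder = 000 (zero — the frame passes the CRC check).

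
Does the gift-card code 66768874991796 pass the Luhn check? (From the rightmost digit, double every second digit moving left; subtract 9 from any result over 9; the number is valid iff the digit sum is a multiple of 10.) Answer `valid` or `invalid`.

From the right, keep odd positions and double even positions (subtract 9 from any doubled value over 9):
  doubled (positions 2,4,...): 9 2 9 5 7 5 3 → sum 40
  kept (positions 1,3,...): 6 7 9 4 8 6 6 → sum 46
Total = 86.
86 mod 10 = 6, so the number is invalid.

invalid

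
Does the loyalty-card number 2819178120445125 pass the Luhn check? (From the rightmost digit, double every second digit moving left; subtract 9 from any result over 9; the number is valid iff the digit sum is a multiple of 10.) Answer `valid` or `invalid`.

From the right, keep odd positions and double even positions (subtract 9 from any doubled value over 9):
  doubled (positions 2,4,...): 4 1 8 4 7 2 2 4 → sum 32
  kept (positions 1,3,...): 5 1 4 0 1 7 9 8 → sum 35
Total = 67.
67 mod 10 = 7, so the number is invalid.

invalid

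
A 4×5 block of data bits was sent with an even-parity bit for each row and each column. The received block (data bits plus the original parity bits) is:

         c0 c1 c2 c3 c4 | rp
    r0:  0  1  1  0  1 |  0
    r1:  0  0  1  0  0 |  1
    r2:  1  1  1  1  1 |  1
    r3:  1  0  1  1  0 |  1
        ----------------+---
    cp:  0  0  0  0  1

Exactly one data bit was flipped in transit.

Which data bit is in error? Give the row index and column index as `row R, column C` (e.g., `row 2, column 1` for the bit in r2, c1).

Recompute each row's even parity and compare to rp:
  r0: data parity 1, sent rp 0 → mismatch
  r1: data parity 1, sent rp 1 → ok
  r2: data parity 1, sent rp 1 → ok
  r3: data parity 1, sent rp 1 → ok
Recompute each column's even parity and compare to cp:
  c0: data parity 0, sent cp 0 → ok
  c1: data parity 0, sent cp 0 → ok
  c2: data parity 0, sent cp 0 → ok
  c3: data parity 0, sent cp 0 → ok
  c4: data parity 0, sent cp 1 → mismatch
Exactly one row (r0) and one column (c4) fail → the flipped bit is at their intersection.

row 0, column 4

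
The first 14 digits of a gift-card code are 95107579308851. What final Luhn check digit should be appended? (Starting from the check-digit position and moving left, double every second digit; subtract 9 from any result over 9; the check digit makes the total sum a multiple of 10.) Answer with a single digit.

Partial digits right→left: 1 5 8 8 0 3 9 7 5 7 0 1 5 9
Double every second digit counting from the check-digit position (so the 1st, 3rd, 5th, ... of the partial from the right).
  doubled (with −9 where >9): 2 7 0 9 1 0 1 → sum 20
  kept as-is: 5 8 3 7 7 1 9 → sum 40
Total = 20 + 40 = 60.
Check digit = (10 − (60 mod 10)) mod 10 = 0.

0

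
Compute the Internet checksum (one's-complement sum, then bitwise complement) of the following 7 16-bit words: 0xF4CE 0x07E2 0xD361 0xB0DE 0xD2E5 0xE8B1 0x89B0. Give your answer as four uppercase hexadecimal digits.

One's-complement addition (fold any carry out of bit 15 back into bit 0):
  0xF4CE + 0x07E2 = 0x0FCB0
  0xFCB0 + 0xD361 = 0x1D011 → wrap carry → 0xD012
  0xD012 + 0xB0DE = 0x180F0 → wrap carry → 0x80F1
  0x80F1 + 0xD2E5 = 0x153D6 → wrap carry → 0x53D7
  0x53D7 + 0xE8B1 = 0x13C88 → wrap carry → 0x3C89
  0x3C89 + 0x89B0 = 0x0C639
One's-complement sum = 0xC639.
Checksum = ~0xC639 & 0xFFFF = 0x39C6.

39C6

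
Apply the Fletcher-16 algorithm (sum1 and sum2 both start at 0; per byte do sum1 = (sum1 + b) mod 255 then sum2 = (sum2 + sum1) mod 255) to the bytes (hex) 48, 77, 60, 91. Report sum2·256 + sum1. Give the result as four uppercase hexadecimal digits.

Running sums (mod 255):
  after byte 0 (48): sum1=72, sum2=72
  after byte 1 (77): sum1=191, sum2=8
  after byte 2 (60): sum1=32, sum2=40
  after byte 3 (91): sum1=177, sum2=217
Checksum = sum2·256 + sum1 = 217·256 + 177 = 55729 = 0xD9B1.

D9B1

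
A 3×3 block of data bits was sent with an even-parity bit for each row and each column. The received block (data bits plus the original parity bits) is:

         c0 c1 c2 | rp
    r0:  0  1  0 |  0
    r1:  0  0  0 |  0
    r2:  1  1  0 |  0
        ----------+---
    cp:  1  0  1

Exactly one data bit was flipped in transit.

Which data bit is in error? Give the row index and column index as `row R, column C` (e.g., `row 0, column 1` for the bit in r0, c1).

Recompute each row's even parity and compare to rp:
  r0: data parity 1, sent rp 0 → mismatch
  r1: data parity 0, sent rp 0 → ok
  r2: data parity 0, sent rp 0 → ok
Recompute each column's even parity and compare to cp:
  c0: data parity 1, sent cp 1 → ok
  c1: data parity 0, sent cp 0 → ok
  c2: data parity 0, sent cp 1 → mismatch
Exactly one row (r0) and one column (c2) fail → the flipped bit is at their intersection.

row 0, column 2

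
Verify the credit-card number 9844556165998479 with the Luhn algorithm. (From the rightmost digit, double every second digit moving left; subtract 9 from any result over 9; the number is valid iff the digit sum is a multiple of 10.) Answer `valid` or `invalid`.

From the right, keep odd positions and double even positions (subtract 9 from any doubled value over 9):
  doubled (positions 2,4,...): 5 7 9 3 3 1 8 9 → sum 45
  kept (positions 1,3,...): 9 4 9 5 1 5 4 8 → sum 45
Total = 90.
90 mod 10 = 0, so the number is valid.

valid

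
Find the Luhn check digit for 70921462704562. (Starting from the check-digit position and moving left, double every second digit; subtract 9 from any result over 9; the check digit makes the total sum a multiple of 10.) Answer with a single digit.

9

Partial digits right→left: 2 6 5 4 0 7 2 6 4 1 2 9 0 7
Double every second digit counting from the check-digit position (so the 1st, 3rd, 5th, ... of the partial from the right).
  doubled (with −9 where >9): 4 1 0 4 8 4 0 → sum 21
  kept as-is: 6 4 7 6 1 9 7 → sum 40
Total = 21 + 40 = 61.
Check digit = (10 − (61 mod 10)) mod 10 = 9.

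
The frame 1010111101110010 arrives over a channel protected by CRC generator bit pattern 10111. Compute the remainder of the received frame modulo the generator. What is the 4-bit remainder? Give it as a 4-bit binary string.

0000

Modulo-2 division of 1010111101110010 by 10111:
  pos 0: 10101 XOR 10111 = 00010
  pos 3: 10111 XOR 10111 = 00000
  pos 9: 11100 XOR 10111 = 01011
  pos 10: 10111 XOR 10111 = 00000
Remainder = 0000 (zero — the frame passes the CRC check).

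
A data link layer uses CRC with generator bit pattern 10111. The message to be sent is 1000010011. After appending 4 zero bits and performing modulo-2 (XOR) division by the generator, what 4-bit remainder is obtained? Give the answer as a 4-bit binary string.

Append 4 zeros: 10000100110000. Divide by 10111 (XOR where the leading bit is 1):
  pos 0: 10000 XOR 10111 = 00111
  pos 2: 11110 XOR 10111 = 01001
  pos 3: 10010 XOR 10111 = 00101
  pos 5: 10111 XOR 10111 = 00000
Remainder (last 4 bits) = 0000. This is the CRC / FCS.

0000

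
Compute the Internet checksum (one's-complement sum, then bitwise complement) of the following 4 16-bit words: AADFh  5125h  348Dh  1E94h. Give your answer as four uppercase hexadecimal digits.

One's-complement addition (fold any carry out of bit 15 back into bit 0):
  0xAADF + 0x5125 = 0x0FC04
  0xFC04 + 0x348D = 0x13091 → wrap carry → 0x3092
  0x3092 + 0x1E94 = 0x04F26
One's-complement sum = 0x4F26.
Checksum = ~0x4F26 & 0xFFFF = 0xB0D9.

B0D9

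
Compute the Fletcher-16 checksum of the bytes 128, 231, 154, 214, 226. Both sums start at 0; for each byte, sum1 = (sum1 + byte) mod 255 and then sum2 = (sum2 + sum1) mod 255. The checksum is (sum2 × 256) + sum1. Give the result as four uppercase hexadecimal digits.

Running sums (mod 255):
  after byte 0 (128): sum1=128, sum2=128
  after byte 1 (231): sum1=104, sum2=232
  after byte 2 (154): sum1=3, sum2=235
  after byte 3 (214): sum1=217, sum2=197
  after byte 4 (226): sum1=188, sum2=130
Checksum = sum2·256 + sum1 = 130·256 + 188 = 33468 = 0x82BC.

82BC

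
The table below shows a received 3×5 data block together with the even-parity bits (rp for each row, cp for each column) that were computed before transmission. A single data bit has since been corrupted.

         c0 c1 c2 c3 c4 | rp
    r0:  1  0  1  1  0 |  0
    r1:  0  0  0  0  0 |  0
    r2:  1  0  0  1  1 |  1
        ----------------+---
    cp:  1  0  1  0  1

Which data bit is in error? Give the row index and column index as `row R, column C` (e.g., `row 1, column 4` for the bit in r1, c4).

Recompute each row's even parity and compare to rp:
  r0: data parity 1, sent rp 0 → mismatch
  r1: data parity 0, sent rp 0 → ok
  r2: data parity 1, sent rp 1 → ok
Recompute each column's even parity and compare to cp:
  c0: data parity 0, sent cp 1 → mismatch
  c1: data parity 0, sent cp 0 → ok
  c2: data parity 1, sent cp 1 → ok
  c3: data parity 0, sent cp 0 → ok
  c4: data parity 1, sent cp 1 → ok
Exactly one row (r0) and one column (c0) fail → the flipped bit is at their intersection.

row 0, column 0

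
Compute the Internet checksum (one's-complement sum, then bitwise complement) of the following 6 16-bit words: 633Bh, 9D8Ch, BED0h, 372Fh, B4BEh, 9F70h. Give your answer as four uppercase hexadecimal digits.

One's-complement addition (fold any carry out of bit 15 back into bit 0):
  0x633B + 0x9D8C = 0x100C7 → wrap carry → 0x00C8
  0x00C8 + 0xBED0 = 0x0BF98
  0xBF98 + 0x372F = 0x0F6C7
  0xF6C7 + 0xB4BE = 0x1AB85 → wrap carry → 0xAB86
  0xAB86 + 0x9F70 = 0x14AF6 → wrap carry → 0x4AF7
One's-complement sum = 0x4AF7.
Checksum = ~0x4AF7 & 0xFFFF = 0xB508.

B508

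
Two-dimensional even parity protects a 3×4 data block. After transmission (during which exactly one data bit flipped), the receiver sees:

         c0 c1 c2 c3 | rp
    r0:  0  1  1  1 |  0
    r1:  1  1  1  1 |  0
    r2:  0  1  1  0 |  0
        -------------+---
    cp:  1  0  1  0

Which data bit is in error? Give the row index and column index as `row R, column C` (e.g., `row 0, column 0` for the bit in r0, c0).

Recompute each row's even parity and compare to rp:
  r0: data parity 1, sent rp 0 → mismatch
  r1: data parity 0, sent rp 0 → ok
  r2: data parity 0, sent rp 0 → ok
Recompute each column's even parity and compare to cp:
  c0: data parity 1, sent cp 1 → ok
  c1: data parity 1, sent cp 0 → mismatch
  c2: data parity 1, sent cp 1 → ok
  c3: data parity 0, sent cp 0 → ok
Exactly one row (r0) and one column (c1) fail → the flipped bit is at their intersection.

row 0, column 1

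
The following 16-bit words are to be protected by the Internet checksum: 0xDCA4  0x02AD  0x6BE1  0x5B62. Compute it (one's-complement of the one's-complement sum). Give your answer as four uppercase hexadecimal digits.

596A

One's-complement addition (fold any carry out of bit 15 back into bit 0):
  0xDCA4 + 0x02AD = 0x0DF51
  0xDF51 + 0x6BE1 = 0x14B32 → wrap carry → 0x4B33
  0x4B33 + 0x5B62 = 0x0A695
One's-complement sum = 0xA695.
Checksum = ~0xA695 & 0xFFFF = 0x596A.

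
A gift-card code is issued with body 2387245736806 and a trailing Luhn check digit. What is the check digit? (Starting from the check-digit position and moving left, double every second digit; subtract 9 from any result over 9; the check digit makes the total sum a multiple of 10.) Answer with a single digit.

Partial digits right→left: 6 0 8 6 3 7 5 4 2 7 8 3 2
Double every second digit counting from the check-digit position (so the 1st, 3rd, 5th, ... of the partial from the right).
  doubled (with −9 where >9): 3 7 6 1 4 7 4 → sum 32
  kept as-is: 0 6 7 4 7 3 → sum 27
Total = 32 + 27 = 59.
Check digit = (10 − (59 mod 10)) mod 10 = 1.

1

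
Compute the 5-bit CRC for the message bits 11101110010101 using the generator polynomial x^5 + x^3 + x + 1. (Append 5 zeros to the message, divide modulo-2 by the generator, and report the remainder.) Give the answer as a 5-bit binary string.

01110

Append 5 zeros: 1110111001010100000. Divide by 101011 (XOR where the leading bit is 1):
  pos 0: 111011 XOR 101011 = 010000
  pos 1: 100001 XOR 101011 = 001010
  pos 3: 101000 XOR 101011 = 000011
  pos 7: 111010 XOR 101011 = 010001
  pos 8: 100011 XOR 101011 = 001000
  pos 10: 100000 XOR 101011 = 001011
  pos 12: 101100 XOR 101011 = 000111
Remainder (last 5 bits) = 01110. This is the CRC / FCS.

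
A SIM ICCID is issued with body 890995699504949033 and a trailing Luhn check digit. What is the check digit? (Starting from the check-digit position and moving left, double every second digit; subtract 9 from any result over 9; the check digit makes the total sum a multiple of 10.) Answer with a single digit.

6

Partial digits right→left: 3 3 0 9 4 9 4 0 5 9 9 6 5 9 9 0 9 8
Double every second digit counting from the check-digit position (so the 1st, 3rd, 5th, ... of the partial from the right).
  doubled (with −9 where >9): 6 0 8 8 1 9 1 9 9 → sum 51
  kept as-is: 3 9 9 0 9 6 9 0 8 → sum 53
Total = 51 + 53 = 104.
Check digit = (10 − (104 mod 10)) mod 10 = 6.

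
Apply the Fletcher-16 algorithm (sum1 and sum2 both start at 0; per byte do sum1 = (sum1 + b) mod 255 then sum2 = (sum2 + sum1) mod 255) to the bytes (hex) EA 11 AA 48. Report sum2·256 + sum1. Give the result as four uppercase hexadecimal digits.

Running sums (mod 255):
  after byte 0 (EA): sum1=234, sum2=234
  after byte 1 (11): sum1=251, sum2=230
  after byte 2 (AA): sum1=166, sum2=141
  after byte 3 (48): sum1=238, sum2=124
Checksum = sum2·256 + sum1 = 124·256 + 238 = 31982 = 0x7CEE.

7CEE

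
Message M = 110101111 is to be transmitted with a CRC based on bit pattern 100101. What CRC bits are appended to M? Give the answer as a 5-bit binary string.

Append 5 zeros: 11010111100000. Divide by 100101 (XOR where the leading bit is 1):
  pos 0: 110101 XOR 100101 = 010000
  pos 1: 100001 XOR 100101 = 000100
  pos 4: 100110 XOR 100101 = 000011
  pos 8: 110000 XOR 100101 = 010101
Remainder (last 5 bits) = 10101. This is the CRC / FCS.

10101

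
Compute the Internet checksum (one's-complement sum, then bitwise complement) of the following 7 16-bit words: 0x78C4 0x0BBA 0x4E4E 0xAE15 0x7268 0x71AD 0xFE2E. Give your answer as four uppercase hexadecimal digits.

One's-complement addition (fold any carry out of bit 15 back into bit 0):
  0x78C4 + 0x0BBA = 0x0847E
  0x847E + 0x4E4E = 0x0D2CC
  0xD2CC + 0xAE15 = 0x180E1 → wrap carry → 0x80E2
  0x80E2 + 0x7268 = 0x0F34A
  0xF34A + 0x71AD = 0x164F7 → wrap carry → 0x64F8
  0x64F8 + 0xFE2E = 0x16326 → wrap carry → 0x6327
One's-complement sum = 0x6327.
Checksum = ~0x6327 & 0xFFFF = 0x9CD8.

9CD8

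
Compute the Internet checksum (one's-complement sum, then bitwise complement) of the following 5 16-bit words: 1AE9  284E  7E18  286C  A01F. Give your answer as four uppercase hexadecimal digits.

7624

One's-complement addition (fold any carry out of bit 15 back into bit 0):
  0x1AE9 + 0x284E = 0x04337
  0x4337 + 0x7E18 = 0x0C14F
  0xC14F + 0x286C = 0x0E9BB
  0xE9BB + 0xA01F = 0x189DA → wrap carry → 0x89DB
One's-complement sum = 0x89DB.
Checksum = ~0x89DB & 0xFFFF = 0x7624.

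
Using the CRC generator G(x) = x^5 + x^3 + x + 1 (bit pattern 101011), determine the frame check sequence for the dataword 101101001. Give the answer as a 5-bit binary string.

Append 5 zeros: 10110100100000. Divide by 101011 (XOR where the leading bit is 1):
  pos 0: 101101 XOR 101011 = 000110
  pos 3: 110001 XOR 101011 = 011010
  pos 4: 110100 XOR 101011 = 011111
  pos 5: 111110 XOR 101011 = 010101
  pos 6: 101010 XOR 101011 = 000001
Remainder (last 5 bits) = 00100. This is the CRC / FCS.

00100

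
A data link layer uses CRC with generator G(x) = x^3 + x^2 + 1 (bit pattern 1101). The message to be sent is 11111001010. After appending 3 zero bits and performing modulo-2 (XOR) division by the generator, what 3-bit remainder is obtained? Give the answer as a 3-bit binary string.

Append 3 zeros: 11111001010000. Divide by 1101 (XOR where the leading bit is 1):
  pos 0: 1111 XOR 1101 = 0010
  pos 2: 1010 XOR 1101 = 0111
  pos 3: 1110 XOR 1101 = 0011
  pos 5: 1110 XOR 1101 = 0011
  pos 7: 1110 XOR 1101 = 0011
  pos 9: 1100 XOR 1101 = 0001
Remainder (last 3 bits) = 010. This is the CRC / FCS.

010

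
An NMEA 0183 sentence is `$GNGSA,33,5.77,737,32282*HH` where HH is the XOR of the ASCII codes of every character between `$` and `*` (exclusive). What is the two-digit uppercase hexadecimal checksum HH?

4D

XOR the ASCII codes of the payload characters:
  'G' = 0x47 → acc = 0x47
  'N' = 0x4E → acc = 0x09
  'G' = 0x47 → acc = 0x4E
  'S' = 0x53 → acc = 0x1D
  'A' = 0x41 → acc = 0x5C
  ',' = 0x2C → acc = 0x70
  '3' = 0x33 → acc = 0x43
  '3' = 0x33 → acc = 0x70
  ',' = 0x2C → acc = 0x5C
  '5' = 0x35 → acc = 0x69
  '.' = 0x2E → acc = 0x47
  '7' = 0x37 → acc = 0x70
  '7' = 0x37 → acc = 0x47
  ',' = 0x2C → acc = 0x6B
  '7' = 0x37 → acc = 0x5C
  '3' = 0x33 → acc = 0x6F
  '7' = 0x37 → acc = 0x58
  ',' = 0x2C → acc = 0x74
  '3' = 0x33 → acc = 0x47
  '2' = 0x32 → acc = 0x75
  '2' = 0x32 → acc = 0x47
  '8' = 0x38 → acc = 0x7F
  '2' = 0x32 → acc = 0x4D
Checksum = 0x4D.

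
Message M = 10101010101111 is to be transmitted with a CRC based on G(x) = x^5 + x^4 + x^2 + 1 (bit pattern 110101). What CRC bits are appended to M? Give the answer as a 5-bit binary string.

Append 5 zeros: 1010101010111100000. Divide by 110101 (XOR where the leading bit is 1):
  pos 0: 101010 XOR 110101 = 011111
  pos 1: 111111 XOR 110101 = 001010
  pos 3: 101001 XOR 110101 = 011100
  pos 4: 111000 XOR 110101 = 001101
  pos 6: 110111 XOR 110101 = 000010
  pos 10: 101100 XOR 110101 = 011001
  pos 11: 110010 XOR 110101 = 000111
Remainder (last 5 bits) = 11100. This is the CRC / FCS.

11100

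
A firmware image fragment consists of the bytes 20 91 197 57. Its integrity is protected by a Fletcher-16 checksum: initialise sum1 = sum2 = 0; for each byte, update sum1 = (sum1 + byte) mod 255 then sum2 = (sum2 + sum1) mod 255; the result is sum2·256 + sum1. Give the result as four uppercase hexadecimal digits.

Running sums (mod 255):
  after byte 0 (20): sum1=20, sum2=20
  after byte 1 (91): sum1=111, sum2=131
  after byte 2 (197): sum1=53, sum2=184
  after byte 3 (57): sum1=110, sum2=39
Checksum = sum2·256 + sum1 = 39·256 + 110 = 10094 = 0x276E.

276E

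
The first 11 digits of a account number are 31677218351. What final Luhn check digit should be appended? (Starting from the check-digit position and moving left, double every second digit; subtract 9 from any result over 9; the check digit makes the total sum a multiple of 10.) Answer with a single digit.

Partial digits right→left: 1 5 3 8 1 2 7 7 6 1 3
Double every second digit counting from the check-digit position (so the 1st, 3rd, 5th, ... of the partial from the right).
  doubled (with −9 where >9): 2 6 2 5 3 6 → sum 24
  kept as-is: 5 8 2 7 1 → sum 23
Total = 24 + 23 = 47.
Check digit = (10 − (47 mod 10)) mod 10 = 3.

3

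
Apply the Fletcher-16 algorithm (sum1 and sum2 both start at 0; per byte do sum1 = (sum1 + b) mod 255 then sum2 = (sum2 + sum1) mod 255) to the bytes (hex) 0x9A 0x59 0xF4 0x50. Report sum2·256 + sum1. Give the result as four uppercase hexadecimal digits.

B039

Running sums (mod 255):
  after byte 0 (0x9A): sum1=154, sum2=154
  after byte 1 (0x59): sum1=243, sum2=142
  after byte 2 (0xF4): sum1=232, sum2=119
  after byte 3 (0x50): sum1=57, sum2=176
Checksum = sum2·256 + sum1 = 176·256 + 57 = 45113 = 0xB039.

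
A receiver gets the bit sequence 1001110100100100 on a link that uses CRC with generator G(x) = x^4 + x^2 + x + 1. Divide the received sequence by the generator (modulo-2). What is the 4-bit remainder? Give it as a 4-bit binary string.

1011

Modulo-2 division of 1001110100100100 by 10111:
  pos 0: 10011 XOR 10111 = 00100
  pos 2: 10010 XOR 10111 = 00101
  pos 4: 10110 XOR 10111 = 00001
  pos 8: 10100 XOR 10111 = 00011
  pos 11: 11100 XOR 10111 = 01011
Remainder = 1011 (nonzero — an error is detected).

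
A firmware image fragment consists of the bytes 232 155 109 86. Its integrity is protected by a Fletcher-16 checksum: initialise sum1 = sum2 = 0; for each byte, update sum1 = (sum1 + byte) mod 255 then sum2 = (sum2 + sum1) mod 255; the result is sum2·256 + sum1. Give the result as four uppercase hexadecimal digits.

A748

Running sums (mod 255):
  after byte 0 (232): sum1=232, sum2=232
  after byte 1 (155): sum1=132, sum2=109
  after byte 2 (109): sum1=241, sum2=95
  after byte 3 (86): sum1=72, sum2=167
Checksum = sum2·256 + sum1 = 167·256 + 72 = 42824 = 0xA748.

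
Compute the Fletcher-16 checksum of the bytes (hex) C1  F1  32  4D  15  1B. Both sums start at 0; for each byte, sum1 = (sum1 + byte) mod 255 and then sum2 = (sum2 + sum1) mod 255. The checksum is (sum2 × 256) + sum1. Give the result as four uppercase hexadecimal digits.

3A63

Running sums (mod 255):
  after byte 0 (C1): sum1=193, sum2=193
  after byte 1 (F1): sum1=179, sum2=117
  after byte 2 (32): sum1=229, sum2=91
  after byte 3 (4D): sum1=51, sum2=142
  after byte 4 (15): sum1=72, sum2=214
  after byte 5 (1B): sum1=99, sum2=58
Checksum = sum2·256 + sum1 = 58·256 + 99 = 14947 = 0x3A63.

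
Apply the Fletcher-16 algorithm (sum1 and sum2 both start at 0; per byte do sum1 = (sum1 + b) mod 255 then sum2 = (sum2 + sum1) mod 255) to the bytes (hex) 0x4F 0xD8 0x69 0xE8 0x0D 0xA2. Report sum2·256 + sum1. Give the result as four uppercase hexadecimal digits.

352A

Running sums (mod 255):
  after byte 0 (0x4F): sum1=79, sum2=79
  after byte 1 (0xD8): sum1=40, sum2=119
  after byte 2 (0x69): sum1=145, sum2=9
  after byte 3 (0xE8): sum1=122, sum2=131
  after byte 4 (0x0D): sum1=135, sum2=11
  after byte 5 (0xA2): sum1=42, sum2=53
Checksum = sum2·256 + sum1 = 53·256 + 42 = 13610 = 0x352A.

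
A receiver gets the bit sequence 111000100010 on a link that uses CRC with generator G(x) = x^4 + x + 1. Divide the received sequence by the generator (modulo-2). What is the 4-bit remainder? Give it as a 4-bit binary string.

Modulo-2 division of 111000100010 by 10011:
  pos 0: 11100 XOR 10011 = 01111
  pos 1: 11110 XOR 10011 = 01101
  pos 2: 11011 XOR 10011 = 01000
  pos 3: 10000 XOR 10011 = 00011
  pos 6: 11001 XOR 10011 = 01010
  pos 7: 10100 XOR 10011 = 00111
Remainder = 0111 (nonzero — an error is detected).

0111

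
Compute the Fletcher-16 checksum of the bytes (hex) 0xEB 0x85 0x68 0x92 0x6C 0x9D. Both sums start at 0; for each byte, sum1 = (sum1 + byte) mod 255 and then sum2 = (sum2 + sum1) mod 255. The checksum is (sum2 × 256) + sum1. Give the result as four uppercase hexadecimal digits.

Running sums (mod 255):
  after byte 0 (0xEB): sum1=235, sum2=235
  after byte 1 (0x85): sum1=113, sum2=93
  after byte 2 (0x68): sum1=217, sum2=55
  after byte 3 (0x92): sum1=108, sum2=163
  after byte 4 (0x6C): sum1=216, sum2=124
  after byte 5 (0x9D): sum1=118, sum2=242
Checksum = sum2·256 + sum1 = 242·256 + 118 = 62070 = 0xF276.

F276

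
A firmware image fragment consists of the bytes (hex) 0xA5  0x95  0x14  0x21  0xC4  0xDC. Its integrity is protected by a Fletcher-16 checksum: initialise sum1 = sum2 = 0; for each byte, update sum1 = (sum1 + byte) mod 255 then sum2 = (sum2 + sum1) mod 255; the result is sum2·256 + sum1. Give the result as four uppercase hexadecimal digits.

Running sums (mod 255):
  after byte 0 (0xA5): sum1=165, sum2=165
  after byte 1 (0x95): sum1=59, sum2=224
  after byte 2 (0x14): sum1=79, sum2=48
  after byte 3 (0x21): sum1=112, sum2=160
  after byte 4 (0xC4): sum1=53, sum2=213
  after byte 5 (0xDC): sum1=18, sum2=231
Checksum = sum2·256 + sum1 = 231·256 + 18 = 59154 = 0xE712.

E712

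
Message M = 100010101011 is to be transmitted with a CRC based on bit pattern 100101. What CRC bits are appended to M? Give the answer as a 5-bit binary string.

Append 5 zeros: 10001010101100000. Divide by 100101 (XOR where the leading bit is 1):
  pos 0: 100010 XOR 100101 = 000111
  pos 3: 111101 XOR 100101 = 011000
  pos 4: 110000 XOR 100101 = 010101
  pos 5: 101011 XOR 100101 = 001110
  pos 7: 111010 XOR 100101 = 011111
  pos 8: 111110 XOR 100101 = 011011
  pos 9: 110110 XOR 100101 = 010011
  pos 10: 100110 XOR 100101 = 000011
Remainder (last 5 bits) = 00110. This is the CRC / FCS.

00110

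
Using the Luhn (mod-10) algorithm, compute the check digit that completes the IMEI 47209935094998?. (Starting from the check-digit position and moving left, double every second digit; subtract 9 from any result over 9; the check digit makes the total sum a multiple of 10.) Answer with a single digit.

9

Partial digits right→left: 8 9 9 4 9 0 5 3 9 9 0 2 7 4
Double every second digit counting from the check-digit position (so the 1st, 3rd, 5th, ... of the partial from the right).
  doubled (with −9 where >9): 7 9 9 1 9 0 5 → sum 40
  kept as-is: 9 4 0 3 9 2 4 → sum 31
Total = 40 + 31 = 71.
Check digit = (10 − (71 mod 10)) mod 10 = 9.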